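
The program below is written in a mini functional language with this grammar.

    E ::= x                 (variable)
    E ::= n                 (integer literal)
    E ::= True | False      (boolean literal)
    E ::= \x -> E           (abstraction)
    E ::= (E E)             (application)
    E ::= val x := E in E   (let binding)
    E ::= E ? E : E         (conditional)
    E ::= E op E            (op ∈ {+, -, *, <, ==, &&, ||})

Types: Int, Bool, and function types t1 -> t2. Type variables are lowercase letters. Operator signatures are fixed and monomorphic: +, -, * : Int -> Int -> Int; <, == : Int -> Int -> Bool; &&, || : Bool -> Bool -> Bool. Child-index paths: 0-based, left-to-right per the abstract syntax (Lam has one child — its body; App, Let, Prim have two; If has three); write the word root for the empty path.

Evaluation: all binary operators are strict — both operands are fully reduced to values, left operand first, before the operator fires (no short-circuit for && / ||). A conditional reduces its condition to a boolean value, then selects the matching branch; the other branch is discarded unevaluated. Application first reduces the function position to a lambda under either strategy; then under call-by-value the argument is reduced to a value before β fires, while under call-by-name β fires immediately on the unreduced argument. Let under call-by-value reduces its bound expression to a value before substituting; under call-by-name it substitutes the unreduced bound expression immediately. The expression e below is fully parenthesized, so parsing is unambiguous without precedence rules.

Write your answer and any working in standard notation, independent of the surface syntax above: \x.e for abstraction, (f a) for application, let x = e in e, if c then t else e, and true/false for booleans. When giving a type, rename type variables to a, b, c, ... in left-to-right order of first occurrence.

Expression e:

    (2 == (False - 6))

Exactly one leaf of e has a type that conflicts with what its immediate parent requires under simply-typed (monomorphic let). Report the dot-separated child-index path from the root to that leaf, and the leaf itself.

Trace:
  unify Int ~ Int
  unify Bool ~ Int
  FAIL: mismatch Bool ~ Int

Answer: 1.0 : false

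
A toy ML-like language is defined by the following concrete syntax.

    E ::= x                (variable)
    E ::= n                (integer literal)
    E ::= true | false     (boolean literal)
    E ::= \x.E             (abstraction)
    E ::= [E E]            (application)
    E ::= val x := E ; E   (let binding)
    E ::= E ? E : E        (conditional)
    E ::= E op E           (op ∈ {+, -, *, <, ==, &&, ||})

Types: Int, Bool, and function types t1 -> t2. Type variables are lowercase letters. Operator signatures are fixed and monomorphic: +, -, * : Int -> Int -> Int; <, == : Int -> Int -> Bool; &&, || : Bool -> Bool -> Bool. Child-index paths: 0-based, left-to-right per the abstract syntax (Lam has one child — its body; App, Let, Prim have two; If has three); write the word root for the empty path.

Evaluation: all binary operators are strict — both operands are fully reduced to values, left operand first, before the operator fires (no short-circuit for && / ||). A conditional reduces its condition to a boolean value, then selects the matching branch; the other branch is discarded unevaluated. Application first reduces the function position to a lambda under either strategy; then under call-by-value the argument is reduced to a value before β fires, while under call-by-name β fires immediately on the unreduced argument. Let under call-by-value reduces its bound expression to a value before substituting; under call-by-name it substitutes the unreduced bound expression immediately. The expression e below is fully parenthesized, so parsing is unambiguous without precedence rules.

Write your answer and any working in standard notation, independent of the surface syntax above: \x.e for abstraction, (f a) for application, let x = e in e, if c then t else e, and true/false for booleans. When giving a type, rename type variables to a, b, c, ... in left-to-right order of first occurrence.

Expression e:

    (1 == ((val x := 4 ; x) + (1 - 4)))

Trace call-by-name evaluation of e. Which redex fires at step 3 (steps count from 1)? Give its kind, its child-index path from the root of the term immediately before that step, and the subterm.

Trace:
step 0: (1 == ((let x = 4 in x) + (1 - 4)))
step 1: [let@1.0] (1 == (4 + (1 - 4)))
step 2: [delta@1.1] (1 == (4 + -3))
step 3: [delta@1] (1 == 1)

Answer: delta at 1 : (4 + -3)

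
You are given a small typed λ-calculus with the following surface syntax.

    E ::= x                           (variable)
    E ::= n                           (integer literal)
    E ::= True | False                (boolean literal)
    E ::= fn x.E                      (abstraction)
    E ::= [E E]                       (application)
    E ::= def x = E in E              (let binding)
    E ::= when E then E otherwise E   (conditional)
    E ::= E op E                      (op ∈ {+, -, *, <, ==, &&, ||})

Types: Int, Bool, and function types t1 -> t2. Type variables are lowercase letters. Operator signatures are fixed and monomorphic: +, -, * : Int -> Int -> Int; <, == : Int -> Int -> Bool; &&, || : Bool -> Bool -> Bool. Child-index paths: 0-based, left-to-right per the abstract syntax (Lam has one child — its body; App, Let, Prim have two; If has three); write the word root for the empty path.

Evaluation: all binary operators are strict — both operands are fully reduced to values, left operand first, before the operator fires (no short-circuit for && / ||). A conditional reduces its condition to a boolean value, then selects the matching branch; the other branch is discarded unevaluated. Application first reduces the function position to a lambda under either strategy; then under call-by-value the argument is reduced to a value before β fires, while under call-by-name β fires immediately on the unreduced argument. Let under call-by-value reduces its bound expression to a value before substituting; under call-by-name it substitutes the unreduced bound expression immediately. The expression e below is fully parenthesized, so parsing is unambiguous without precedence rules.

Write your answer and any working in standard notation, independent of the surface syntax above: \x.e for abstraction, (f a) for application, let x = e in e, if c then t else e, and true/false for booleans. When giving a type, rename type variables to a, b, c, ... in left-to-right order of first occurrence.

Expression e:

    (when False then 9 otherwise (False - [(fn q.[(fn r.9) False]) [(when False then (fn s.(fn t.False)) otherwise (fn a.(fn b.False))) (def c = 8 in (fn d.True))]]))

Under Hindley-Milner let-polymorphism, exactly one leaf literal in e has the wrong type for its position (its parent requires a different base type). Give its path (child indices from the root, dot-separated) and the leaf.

Answer: 2.0 : false

Working:
  unify Bool ~ Bool
  unify Bool ~ Int
  FAIL: mismatch Bool ~ Int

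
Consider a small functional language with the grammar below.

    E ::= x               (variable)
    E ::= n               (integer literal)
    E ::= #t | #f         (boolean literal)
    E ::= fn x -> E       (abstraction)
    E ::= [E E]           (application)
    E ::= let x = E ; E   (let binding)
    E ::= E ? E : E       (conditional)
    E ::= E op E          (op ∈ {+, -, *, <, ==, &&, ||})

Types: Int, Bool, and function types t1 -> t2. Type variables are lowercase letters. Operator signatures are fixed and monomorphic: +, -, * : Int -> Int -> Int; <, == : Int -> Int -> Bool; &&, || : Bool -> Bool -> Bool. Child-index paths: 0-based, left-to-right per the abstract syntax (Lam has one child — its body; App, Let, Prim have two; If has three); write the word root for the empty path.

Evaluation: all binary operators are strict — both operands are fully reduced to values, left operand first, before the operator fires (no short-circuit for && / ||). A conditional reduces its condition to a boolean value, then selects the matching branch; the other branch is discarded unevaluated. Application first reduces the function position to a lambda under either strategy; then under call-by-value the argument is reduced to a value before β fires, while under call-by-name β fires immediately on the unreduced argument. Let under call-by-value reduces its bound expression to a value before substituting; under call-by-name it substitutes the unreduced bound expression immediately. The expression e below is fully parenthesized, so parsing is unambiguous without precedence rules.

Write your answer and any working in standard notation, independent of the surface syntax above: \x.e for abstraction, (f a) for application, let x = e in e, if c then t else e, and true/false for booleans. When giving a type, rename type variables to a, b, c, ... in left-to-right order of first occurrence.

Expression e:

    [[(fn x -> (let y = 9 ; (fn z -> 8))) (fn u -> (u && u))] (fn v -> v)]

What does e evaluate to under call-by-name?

Answer: 8

Trace:
step 0: (((\x.(let y = 9 in (\z.8))) (\u.(u && u))) (\v.v))
step 1: [beta@0] ((let y = 9 in (\z.8)) (\v.v))
step 2: [let@0] ((\z.8) (\v.v))
step 3: [beta@root] 8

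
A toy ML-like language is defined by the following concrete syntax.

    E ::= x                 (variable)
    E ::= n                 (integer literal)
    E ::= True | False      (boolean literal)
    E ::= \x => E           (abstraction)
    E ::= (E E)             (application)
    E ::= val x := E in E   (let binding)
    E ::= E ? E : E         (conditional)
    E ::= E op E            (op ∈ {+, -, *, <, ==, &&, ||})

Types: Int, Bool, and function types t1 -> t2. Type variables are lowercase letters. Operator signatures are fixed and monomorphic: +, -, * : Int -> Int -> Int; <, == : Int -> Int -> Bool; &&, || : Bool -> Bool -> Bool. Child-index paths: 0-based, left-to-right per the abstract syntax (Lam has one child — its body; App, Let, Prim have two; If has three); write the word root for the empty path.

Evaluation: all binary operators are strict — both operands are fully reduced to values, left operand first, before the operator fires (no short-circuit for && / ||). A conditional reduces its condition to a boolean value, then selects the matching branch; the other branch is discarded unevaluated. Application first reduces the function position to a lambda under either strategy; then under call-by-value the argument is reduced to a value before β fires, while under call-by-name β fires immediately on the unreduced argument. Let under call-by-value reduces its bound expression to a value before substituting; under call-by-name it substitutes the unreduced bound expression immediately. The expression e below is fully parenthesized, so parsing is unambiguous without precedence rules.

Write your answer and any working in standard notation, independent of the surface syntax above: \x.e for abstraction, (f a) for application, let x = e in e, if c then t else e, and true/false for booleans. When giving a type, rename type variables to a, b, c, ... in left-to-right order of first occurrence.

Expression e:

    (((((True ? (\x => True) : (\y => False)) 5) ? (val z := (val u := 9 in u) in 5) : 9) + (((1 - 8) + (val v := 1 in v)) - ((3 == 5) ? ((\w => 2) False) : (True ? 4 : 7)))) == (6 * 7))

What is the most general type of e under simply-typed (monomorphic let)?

Working:
  unify Bool ~ Bool
\x._ : a -> Bool
\y._ : b -> Bool
  unify a -> Bool ~ b -> Bool
  unify a ~ b
  unify Bool ~ Bool
  unify b -> Bool ~ Int -> c
  unify b ~ Int
  unify Bool ~ c
_ _ : Bool
  unify Bool ~ Bool
let u : Int
u : Int
let z : Int
  unify Int ~ Int
  unify Int ~ Int
  unify Int ~ Int
  unify Int ~ Int
  unify Int ~ Int
let v : Int
v : Int
  unify Int ~ Int
  unify Int ~ Int
  unify Int ~ Int
  unify Int ~ Int
  unify Bool ~ Bool
\w._ : d -> Int
  unify d -> Int ~ Bool -> e
  unify d ~ Bool
  unify Int ~ e
_ _ : Int
  unify Bool ~ Bool
  unify Int ~ Int
  unify Int ~ Int
  unify Int ~ Int
  unify Int ~ Int
  unify Int ~ Int
  unify Int ~ Int
  unify Int ~ Int
  unify Int ~ Int

Answer: Bool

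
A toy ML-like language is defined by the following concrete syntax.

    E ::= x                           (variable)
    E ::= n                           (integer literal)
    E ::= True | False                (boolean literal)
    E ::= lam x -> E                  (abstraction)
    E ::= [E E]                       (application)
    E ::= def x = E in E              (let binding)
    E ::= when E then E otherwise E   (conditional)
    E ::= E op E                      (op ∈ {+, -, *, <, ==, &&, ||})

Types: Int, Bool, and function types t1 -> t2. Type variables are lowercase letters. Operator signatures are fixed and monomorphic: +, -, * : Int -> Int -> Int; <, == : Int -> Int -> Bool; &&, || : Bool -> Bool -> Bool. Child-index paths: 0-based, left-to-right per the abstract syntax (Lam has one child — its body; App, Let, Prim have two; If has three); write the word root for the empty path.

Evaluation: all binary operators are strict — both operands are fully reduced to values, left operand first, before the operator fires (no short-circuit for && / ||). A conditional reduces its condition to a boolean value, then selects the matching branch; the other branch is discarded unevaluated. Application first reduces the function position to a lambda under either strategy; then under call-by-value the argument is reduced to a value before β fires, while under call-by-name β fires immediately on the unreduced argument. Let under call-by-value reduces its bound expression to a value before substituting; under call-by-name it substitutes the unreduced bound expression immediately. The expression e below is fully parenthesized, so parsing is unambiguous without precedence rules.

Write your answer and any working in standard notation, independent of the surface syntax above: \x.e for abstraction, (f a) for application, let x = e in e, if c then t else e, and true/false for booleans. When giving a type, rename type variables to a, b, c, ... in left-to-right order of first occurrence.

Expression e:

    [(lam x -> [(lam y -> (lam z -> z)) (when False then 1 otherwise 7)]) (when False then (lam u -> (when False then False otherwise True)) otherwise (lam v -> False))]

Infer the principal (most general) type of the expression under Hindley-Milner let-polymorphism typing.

Trace:
z : c
\z._ : c -> c
\y._ : b -> c -> c
  unify Bool ~ Bool
  unify Int ~ Int
  unify b -> c -> c ~ Int -> d
  unify b ~ Int
  unify c -> c ~ d
_ _ : c -> c
\x._ : a -> c -> c
  unify Bool ~ Bool
  unify Bool ~ Bool
  unify Bool ~ Bool
\u._ : e -> Bool
\v._ : f -> Bool
  unify e -> Bool ~ f -> Bool
  unify e ~ f
  unify Bool ~ Bool
  unify a -> c -> c ~ (f -> Bool) -> g
  unify a ~ f -> Bool
  unify c -> c ~ g
_ _ : c -> c

Answer: a -> a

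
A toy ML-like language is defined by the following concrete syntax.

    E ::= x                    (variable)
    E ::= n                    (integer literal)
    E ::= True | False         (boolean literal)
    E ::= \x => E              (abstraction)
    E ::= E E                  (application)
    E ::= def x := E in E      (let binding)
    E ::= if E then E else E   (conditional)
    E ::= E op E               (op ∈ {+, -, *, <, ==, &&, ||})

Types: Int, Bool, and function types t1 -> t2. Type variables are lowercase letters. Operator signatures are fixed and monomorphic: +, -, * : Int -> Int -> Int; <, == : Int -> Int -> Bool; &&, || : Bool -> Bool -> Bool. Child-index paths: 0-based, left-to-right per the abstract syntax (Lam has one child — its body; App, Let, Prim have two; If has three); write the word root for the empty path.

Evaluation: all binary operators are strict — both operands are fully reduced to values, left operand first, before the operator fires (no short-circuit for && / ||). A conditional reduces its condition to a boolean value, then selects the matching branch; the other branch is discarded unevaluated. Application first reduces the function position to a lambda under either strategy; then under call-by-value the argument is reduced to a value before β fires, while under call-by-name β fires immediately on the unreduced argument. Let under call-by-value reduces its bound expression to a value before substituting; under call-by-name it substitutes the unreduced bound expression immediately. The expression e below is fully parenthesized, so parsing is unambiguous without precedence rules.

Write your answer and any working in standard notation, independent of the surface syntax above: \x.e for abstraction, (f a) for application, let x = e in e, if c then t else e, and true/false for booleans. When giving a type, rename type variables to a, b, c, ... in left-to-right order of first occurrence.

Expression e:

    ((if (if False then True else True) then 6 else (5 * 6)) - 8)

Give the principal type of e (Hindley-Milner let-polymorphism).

Working:
  unify Bool ~ Bool
  unify Bool ~ Bool
  unify Bool ~ Bool
  unify Int ~ Int
  unify Int ~ Int
  unify Int ~ Int
  unify Int ~ Int
  unify Int ~ Int

Answer: Int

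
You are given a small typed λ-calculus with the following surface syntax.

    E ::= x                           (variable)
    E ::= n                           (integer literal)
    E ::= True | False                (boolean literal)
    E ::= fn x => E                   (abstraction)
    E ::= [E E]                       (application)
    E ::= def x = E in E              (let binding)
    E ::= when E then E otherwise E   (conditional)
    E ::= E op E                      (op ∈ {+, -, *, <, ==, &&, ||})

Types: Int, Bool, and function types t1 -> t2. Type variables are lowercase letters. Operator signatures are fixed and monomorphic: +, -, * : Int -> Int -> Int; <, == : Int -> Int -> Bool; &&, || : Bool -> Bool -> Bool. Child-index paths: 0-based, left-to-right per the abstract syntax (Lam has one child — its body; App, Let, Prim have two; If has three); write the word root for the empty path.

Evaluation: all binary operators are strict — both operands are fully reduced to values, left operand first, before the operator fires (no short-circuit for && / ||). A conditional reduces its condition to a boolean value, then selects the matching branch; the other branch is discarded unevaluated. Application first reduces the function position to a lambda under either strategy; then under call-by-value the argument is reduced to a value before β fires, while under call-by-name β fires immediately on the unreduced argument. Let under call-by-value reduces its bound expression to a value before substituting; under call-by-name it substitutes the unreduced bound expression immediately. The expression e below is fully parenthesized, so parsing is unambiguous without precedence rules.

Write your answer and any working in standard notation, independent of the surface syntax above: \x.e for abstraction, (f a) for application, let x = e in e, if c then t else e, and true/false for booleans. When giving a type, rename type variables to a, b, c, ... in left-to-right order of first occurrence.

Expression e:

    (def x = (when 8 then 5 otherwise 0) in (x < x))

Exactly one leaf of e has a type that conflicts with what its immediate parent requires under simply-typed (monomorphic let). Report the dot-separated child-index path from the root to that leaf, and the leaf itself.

Answer: 0.0 : 8

Derivation:
  unify Int ~ Bool
  FAIL: mismatch Int ~ Bool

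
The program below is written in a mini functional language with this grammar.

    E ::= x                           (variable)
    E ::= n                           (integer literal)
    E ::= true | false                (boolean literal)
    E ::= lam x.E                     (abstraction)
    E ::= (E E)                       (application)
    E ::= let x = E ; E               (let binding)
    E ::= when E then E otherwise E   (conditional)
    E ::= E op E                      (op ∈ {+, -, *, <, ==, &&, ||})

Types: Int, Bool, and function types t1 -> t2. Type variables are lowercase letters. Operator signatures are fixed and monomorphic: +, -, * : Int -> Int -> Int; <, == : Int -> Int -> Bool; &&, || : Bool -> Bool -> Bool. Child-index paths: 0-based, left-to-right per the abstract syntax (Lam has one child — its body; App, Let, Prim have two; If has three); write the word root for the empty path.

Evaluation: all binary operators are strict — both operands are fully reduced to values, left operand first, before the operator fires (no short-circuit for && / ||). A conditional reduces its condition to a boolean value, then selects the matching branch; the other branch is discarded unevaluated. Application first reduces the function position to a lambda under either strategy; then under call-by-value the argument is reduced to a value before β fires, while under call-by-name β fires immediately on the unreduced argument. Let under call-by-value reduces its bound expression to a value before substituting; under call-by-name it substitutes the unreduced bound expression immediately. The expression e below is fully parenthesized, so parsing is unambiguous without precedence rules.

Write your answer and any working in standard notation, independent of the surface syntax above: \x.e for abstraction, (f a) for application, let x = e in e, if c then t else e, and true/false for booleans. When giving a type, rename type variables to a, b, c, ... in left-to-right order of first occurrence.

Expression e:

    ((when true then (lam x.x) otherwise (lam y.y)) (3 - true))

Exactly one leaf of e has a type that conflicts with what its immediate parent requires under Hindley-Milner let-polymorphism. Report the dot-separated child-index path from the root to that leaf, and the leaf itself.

Answer: 1.1 : true

Derivation:
  unify Bool ~ Bool
x : a
\x._ : a -> a
y : b
\y._ : b -> b
  unify a -> a ~ b -> b
  unify a ~ b
  unify b ~ b
  unify Int ~ Int
  unify Bool ~ Int
  FAIL: mismatch Bool ~ Int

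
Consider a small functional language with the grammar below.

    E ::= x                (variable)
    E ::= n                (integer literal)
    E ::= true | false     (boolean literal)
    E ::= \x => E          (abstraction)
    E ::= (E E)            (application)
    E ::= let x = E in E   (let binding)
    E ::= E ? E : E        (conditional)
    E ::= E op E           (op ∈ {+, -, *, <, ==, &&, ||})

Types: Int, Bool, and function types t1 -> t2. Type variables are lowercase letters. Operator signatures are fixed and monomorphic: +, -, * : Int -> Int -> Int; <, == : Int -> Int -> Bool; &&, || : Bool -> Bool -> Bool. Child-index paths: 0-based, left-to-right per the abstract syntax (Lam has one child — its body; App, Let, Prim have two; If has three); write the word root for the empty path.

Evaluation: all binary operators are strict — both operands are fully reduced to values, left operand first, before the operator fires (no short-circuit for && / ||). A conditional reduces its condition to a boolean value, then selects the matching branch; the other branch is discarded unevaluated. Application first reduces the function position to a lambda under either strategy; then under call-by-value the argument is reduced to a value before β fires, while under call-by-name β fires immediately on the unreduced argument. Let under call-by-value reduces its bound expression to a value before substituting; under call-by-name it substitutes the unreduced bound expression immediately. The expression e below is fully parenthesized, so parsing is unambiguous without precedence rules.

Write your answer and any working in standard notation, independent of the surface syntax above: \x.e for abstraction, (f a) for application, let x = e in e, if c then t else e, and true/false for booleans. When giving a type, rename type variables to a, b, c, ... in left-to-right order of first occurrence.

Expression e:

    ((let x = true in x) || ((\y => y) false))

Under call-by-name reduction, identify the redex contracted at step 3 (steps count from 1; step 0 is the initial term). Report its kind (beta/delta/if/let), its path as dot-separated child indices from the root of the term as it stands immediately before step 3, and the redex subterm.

Answer: delta at root : (true || false)

Working:
step 0: ((let x = true in x) || ((\y.y) false))
step 1: [let@0] (true || ((\y.y) false))
step 2: [beta@1] (true || false)
step 3: [delta@root] true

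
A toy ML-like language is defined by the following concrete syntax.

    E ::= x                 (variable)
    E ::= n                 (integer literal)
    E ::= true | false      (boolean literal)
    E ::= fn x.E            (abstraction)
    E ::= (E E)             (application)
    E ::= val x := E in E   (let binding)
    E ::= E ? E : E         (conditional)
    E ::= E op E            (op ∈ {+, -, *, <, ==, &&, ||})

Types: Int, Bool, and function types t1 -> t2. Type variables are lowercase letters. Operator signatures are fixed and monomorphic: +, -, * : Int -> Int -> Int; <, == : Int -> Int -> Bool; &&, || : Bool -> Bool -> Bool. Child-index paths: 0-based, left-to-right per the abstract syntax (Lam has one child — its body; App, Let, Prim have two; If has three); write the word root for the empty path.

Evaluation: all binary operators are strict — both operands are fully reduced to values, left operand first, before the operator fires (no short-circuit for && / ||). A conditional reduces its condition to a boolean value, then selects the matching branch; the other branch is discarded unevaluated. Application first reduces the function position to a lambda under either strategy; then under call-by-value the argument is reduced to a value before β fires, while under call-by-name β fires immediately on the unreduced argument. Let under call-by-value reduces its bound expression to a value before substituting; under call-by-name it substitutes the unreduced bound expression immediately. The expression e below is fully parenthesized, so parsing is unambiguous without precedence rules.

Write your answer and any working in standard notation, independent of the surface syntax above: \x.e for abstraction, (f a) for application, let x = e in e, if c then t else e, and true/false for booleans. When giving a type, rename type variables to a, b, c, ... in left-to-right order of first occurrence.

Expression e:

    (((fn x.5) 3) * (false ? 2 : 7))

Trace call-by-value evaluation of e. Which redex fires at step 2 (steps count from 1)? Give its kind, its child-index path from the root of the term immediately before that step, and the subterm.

Answer: if at 1 : (if false then 2 else 7)

Working:
step 0: (((\x.5) 3) * (if false then 2 else 7))
step 1: [beta@0] (5 * (if false then 2 else 7))
step 2: [if@1] (5 * 7)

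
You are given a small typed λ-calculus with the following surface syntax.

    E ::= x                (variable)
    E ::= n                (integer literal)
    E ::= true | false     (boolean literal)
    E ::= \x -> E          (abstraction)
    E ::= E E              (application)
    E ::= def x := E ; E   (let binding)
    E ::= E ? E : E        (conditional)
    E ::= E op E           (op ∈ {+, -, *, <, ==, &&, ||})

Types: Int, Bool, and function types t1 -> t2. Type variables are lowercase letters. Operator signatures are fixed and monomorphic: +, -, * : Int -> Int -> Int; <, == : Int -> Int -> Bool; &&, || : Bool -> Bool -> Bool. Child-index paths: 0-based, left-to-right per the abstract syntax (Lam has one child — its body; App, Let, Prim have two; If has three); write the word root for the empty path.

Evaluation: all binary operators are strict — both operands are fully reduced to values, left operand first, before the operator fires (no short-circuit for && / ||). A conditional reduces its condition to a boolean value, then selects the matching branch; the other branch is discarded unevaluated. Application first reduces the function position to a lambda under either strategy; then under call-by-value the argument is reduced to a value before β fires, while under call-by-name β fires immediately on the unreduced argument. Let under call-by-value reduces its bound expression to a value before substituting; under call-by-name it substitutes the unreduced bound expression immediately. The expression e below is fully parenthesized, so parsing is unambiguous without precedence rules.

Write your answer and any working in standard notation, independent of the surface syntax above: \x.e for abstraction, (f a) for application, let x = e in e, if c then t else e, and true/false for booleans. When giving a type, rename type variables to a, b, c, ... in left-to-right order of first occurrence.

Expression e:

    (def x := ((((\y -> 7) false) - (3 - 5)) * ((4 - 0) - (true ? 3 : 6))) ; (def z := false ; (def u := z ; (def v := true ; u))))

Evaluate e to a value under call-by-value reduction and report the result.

Answer: false

Trace:
step 0: (let x = ((((\y.7) false) - (3 - 5)) * ((4 - 0) - (if true then 3 else 6))) in (let z = false in (let u = z in (let v = true in u))))
step 1: [beta@0.0.0] (let x = ((7 - (3 - 5)) * ((4 - 0) - (if true then 3 else 6))) in (let z = false in (let u = z in (let v = true in u))))
step 2: [delta@0.0.1] (let x = ((7 - -2) * ((4 - 0) - (if true then 3 else 6))) in (let z = false in (let u = z in (let v = true in u))))
step 3: [delta@0.0] (let x = (9 * ((4 - 0) - (if true then 3 else 6))) in (let z = false in (let u = z in (let v = true in u))))
step 4: [delta@0.1.0] (let x = (9 * (4 - (if true then 3 else 6))) in (let z = false in (let u = z in (let v = true in u))))
step 5: [if@0.1.1] (let x = (9 * (4 - 3)) in (let z = false in (let u = z in (let v = true in u))))
step 6: [delta@0.1] (let x = (9 * 1) in (let z = false in (let u = z in (let v = true in u))))
step 7: [delta@0] (let x = 9 in (let z = false in (let u = z in (let v = true in u))))
step 8: [let@root] (let z = false in (let u = z in (let v = true in u)))
step 9: [let@root] (let u = false in (let v = true in u))
step 10: [let@root] (let v = true in false)
step 11: [let@root] false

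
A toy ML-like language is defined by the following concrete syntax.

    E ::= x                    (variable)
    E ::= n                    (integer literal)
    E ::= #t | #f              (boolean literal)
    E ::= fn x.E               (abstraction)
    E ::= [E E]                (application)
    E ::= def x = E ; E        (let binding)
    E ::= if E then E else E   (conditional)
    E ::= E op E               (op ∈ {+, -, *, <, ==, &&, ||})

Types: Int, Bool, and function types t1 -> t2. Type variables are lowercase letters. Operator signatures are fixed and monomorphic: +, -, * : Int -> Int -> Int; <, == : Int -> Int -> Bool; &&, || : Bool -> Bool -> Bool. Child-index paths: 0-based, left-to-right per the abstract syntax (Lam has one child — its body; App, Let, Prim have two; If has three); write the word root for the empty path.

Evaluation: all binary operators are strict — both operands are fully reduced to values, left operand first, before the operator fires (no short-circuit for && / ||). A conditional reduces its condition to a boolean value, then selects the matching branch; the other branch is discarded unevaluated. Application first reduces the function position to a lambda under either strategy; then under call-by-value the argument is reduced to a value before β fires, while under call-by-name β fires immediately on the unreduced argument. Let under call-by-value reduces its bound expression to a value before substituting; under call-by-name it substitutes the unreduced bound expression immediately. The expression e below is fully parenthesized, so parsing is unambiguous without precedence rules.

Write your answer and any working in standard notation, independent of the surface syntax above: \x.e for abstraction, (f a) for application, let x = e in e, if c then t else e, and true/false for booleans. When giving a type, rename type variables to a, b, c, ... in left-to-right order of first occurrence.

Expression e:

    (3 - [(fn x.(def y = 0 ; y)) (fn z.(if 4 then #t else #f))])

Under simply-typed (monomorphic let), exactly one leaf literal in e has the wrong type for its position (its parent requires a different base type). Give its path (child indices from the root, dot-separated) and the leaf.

Answer: 1.1.0.0 : 4

Working:
  unify Int ~ Int
let y : Int
y : Int
\x._ : a -> Int
  unify Int ~ Bool
  FAIL: mismatch Int ~ Bool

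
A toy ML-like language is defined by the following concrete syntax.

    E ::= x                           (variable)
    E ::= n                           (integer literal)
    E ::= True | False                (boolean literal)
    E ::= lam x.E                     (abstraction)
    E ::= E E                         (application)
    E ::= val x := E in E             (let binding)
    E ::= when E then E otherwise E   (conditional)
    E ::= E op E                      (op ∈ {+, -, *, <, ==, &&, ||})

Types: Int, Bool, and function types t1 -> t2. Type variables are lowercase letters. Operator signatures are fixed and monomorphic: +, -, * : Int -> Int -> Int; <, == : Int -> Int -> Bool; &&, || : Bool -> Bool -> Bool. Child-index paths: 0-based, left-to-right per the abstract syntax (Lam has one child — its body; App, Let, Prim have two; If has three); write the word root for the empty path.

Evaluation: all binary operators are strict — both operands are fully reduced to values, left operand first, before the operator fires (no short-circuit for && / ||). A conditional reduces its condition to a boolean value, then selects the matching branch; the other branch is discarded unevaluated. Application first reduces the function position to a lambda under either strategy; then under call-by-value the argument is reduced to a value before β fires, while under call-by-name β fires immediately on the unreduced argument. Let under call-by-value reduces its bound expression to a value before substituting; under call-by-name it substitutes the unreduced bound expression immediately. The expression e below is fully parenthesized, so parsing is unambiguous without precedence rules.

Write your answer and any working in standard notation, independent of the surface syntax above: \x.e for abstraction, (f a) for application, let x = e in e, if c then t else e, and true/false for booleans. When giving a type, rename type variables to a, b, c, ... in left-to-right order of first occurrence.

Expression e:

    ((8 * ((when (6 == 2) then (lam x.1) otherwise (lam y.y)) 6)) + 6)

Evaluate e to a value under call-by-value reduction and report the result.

Derivation:
step 0: ((8 * ((if (6 == 2) then (\x.1) else (\y.y)) 6)) + 6)
step 1: [delta@0.1.0.0] ((8 * ((if false then (\x.1) else (\y.y)) 6)) + 6)
step 2: [if@0.1.0] ((8 * ((\y.y) 6)) + 6)
step 3: [beta@0.1] ((8 * 6) + 6)
step 4: [delta@0] (48 + 6)
step 5: [delta@root] 54

Answer: 54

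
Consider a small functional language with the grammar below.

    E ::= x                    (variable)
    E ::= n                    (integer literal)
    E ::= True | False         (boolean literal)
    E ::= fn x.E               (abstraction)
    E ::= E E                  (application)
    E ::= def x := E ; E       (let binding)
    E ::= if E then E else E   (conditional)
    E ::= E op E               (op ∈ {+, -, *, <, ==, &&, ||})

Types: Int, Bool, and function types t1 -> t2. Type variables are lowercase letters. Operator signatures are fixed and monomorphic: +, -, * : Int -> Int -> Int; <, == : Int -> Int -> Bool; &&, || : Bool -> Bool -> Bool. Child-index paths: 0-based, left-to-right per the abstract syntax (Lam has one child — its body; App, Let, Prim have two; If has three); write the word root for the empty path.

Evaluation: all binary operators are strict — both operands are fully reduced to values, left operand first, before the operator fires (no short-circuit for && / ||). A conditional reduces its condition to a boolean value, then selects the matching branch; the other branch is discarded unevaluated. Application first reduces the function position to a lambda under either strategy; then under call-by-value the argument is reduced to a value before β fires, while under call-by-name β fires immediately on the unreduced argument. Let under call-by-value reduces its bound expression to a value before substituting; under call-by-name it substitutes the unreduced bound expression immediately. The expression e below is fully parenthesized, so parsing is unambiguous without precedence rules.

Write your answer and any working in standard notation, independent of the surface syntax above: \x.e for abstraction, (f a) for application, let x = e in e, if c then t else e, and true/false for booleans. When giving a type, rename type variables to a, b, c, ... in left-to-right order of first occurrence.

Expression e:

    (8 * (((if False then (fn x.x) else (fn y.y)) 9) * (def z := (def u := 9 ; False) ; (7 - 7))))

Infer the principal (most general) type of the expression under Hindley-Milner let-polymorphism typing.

Answer: Int

Working:
  unify Int ~ Int
  unify Bool ~ Bool
x : a
\x._ : a -> a
y : b
\y._ : b -> b
  unify a -> a ~ b -> b
  unify a ~ b
  unify b ~ b
  unify b -> b ~ Int -> c
  unify b ~ Int
  unify Int ~ c
_ _ : Int
  unify Int ~ Int
let u : Int
let z : Bool
  unify Int ~ Int
  unify Int ~ Int
  unify Int ~ Int
  unify Int ~ Int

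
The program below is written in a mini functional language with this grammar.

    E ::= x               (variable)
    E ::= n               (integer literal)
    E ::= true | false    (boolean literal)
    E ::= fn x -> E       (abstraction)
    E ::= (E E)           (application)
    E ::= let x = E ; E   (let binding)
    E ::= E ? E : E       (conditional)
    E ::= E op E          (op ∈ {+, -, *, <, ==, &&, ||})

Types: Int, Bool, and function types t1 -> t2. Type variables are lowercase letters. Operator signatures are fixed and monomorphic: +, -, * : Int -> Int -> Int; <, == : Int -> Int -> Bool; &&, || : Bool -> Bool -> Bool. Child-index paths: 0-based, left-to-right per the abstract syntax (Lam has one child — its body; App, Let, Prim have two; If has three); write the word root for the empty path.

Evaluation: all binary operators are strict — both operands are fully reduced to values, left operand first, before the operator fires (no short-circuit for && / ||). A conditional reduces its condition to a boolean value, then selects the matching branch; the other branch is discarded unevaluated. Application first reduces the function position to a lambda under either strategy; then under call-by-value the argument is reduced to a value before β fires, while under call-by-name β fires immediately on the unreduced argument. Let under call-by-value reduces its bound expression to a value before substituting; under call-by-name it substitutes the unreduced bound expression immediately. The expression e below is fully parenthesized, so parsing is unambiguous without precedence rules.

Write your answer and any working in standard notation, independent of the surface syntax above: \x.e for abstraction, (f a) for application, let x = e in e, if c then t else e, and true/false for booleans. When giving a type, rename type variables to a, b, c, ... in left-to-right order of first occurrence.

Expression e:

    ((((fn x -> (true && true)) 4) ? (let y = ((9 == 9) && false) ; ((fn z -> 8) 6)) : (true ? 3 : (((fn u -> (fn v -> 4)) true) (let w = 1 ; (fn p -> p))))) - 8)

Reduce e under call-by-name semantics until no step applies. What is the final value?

Derivation:
step 0: ((if ((\x.(true && true)) 4) then (let y = ((9 == 9) && false) in ((\z.8) 6)) else (if true then 3 else (((\u.(\v.4)) true) (let w = 1 in (\p.p))))) - 8)
step 1: [beta@0.0] ((if (true && true) then (let y = ((9 == 9) && false) in ((\z.8) 6)) else (if true then 3 else (((\u.(\v.4)) true) (let w = 1 in (\p.p))))) - 8)
step 2: [delta@0.0] ((if true then (let y = ((9 == 9) && false) in ((\z.8) 6)) else (if true then 3 else (((\u.(\v.4)) true) (let w = 1 in (\p.p))))) - 8)
step 3: [if@0] ((let y = ((9 == 9) && false) in ((\z.8) 6)) - 8)
step 4: [let@0] (((\z.8) 6) - 8)
step 5: [beta@0] (8 - 8)
step 6: [delta@root] 0

Answer: 0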